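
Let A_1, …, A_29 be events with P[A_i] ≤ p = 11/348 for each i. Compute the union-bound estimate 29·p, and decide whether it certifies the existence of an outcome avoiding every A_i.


Union bound: P[∪_{i=1}^{29} A_i] ≤ Σ_i P[A_i] ≤ 29·p = 29·(11/348) = 11/12.
Numerically: 11/12 ≈ 0.9167.
Is 11/12 < 1? YES.
Since P[∪ A_i] ≤ 11/12 < 1, the complement has P[∩ A_i^c] ≥ 1 − 11/12 = 1/12 > 0, so some outcome avoids every A_i.

29·p = 11/12 ≈ 0.9167; existence CERTIFIED by the union bound.


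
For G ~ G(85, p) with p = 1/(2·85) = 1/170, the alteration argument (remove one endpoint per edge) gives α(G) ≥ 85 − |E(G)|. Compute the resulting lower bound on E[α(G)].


E[|E(G)|] = C(85, 2)·p = 3570 · (1/170) = 21.
E[α(G)] ≥ n − E[|E(G)|] = 85 − 21 = 64.
Numerically: ≈ 64.0000.
(This is only a lower bound; the true E[α(G)] may be larger.)

E[α(G)] ≥ 64 ≈ 64.0000.


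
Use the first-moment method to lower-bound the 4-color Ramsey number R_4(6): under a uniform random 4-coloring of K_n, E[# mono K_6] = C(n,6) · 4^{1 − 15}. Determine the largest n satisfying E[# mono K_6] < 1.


We need C(n, 6) · 4^{1 − 15} < 1, i.e. C(n, 6) < 4^{15 − 1} = 268435456.
Check values of n near the boundary:
  n = 72: C(72, 6) = 156238908; 156238908 < 268435456? YES
  n = 73: C(73, 6) = 170230452; 170230452 < 268435456? YES
  n = 74: C(74, 6) = 185250786; 185250786 < 268435456? YES
  n = 75: C(75, 6) = 201359550; 201359550 < 268435456? YES
  n = 76: C(76, 6) = 218618940; 218618940 < 268435456? YES
  n = 77: C(77, 6) = 237093780; 237093780 < 268435456? YES
  n = 78: C(78, 6) = 256851595; 256851595 < 268435456? YES
  n = 79: C(79, 6) = 277962685; 277962685 < 268435456? NO
  n = 80: C(80, 6) = 300500200; 300500200 < 268435456? NO
  n = 81: C(81, 6) = 324540216; 324540216 < 268435456? NO
The largest n with C(n, 6) < 268435456 is n = 78 (where E[X] = 256851595/268435456 ≈ 0.956847). Hence R_4(6) > 78, i.e. R_4(6) ≥ 79.

Largest n = 78; hence R_4(6) > 78.


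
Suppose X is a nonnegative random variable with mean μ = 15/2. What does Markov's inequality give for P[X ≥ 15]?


μ = E[X] = 15/2, a = 15.
Markov: P[X ≥ 15] ≤ μ/a = (15/2)/15 = 1/2.
Numerically: ≈ 0.500.
(Since a = 15 > μ = 7.500, the bound 1/2 is < 1 and informative.)

P[X ≥ 15] ≤ 1/2 ≈ 0.500.


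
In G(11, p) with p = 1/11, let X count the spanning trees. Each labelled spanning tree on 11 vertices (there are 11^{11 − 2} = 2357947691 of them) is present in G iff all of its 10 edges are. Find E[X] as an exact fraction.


K_11 has 11^{11 − 2} = 2357947691 labelled spanning trees.
For each such spanning tree H, let X_H = 1 if all 10 edges of H are present in G. Then P[X_H = 1] = p^{10} = (1/11)^{10} = 1/25937424601.
By linearity of expectation: E[X] = Σ_H E[X_H] = 2357947691 · p^{10} = 2357947691 · 1/25937424601 = 1/11.
Numerically: E[X] ≈ 0.09091.

E[X] = 2357947691 · (1/11)^{10} = 1/11 ≈ 0.09091.


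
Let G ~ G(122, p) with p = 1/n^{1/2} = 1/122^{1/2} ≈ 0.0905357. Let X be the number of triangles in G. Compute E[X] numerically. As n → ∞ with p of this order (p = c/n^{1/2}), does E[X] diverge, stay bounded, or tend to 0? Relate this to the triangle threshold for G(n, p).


Number of potential triangles: C(122, 3) = 295240.
Each occurs with probability p³ ≈ (0.0905357)³ ≈ 7.42096279e-04.
By linearity: E[X] = C(122, 3)·p³ ≈ 295240 · 7.42096279e-04 ≈ 219.096505.
Since α = 1/2 < 1, p = c/n^{1/2} ≫ 1/n is above the triangle threshold p ~ 1/n. Asymptotically E[X] ~ (c³/6)·n^{3(1−α)} = (1³/6)·n^{1.5} → ∞; triangles are abundant w.h.p.

E[X] ≈ 219.096505; in regime p = Θ(1/n^{1/2}) E[X] diverges (above the triangle threshold p ~ 1/n).


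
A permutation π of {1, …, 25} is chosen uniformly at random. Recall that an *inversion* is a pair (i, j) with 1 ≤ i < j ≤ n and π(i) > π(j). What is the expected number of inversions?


Write X = Σ X_I over the C(25, 2) = 300 pairs i < j, with X_I the indicator of one inversion.
There are 300 indicators.
For each fixed pair i < j, the values π(i) and π(j) are two distinct elements of {1, …, 25} in uniformly random order; by symmetry P[π(i) > π(j)] = 1/2.
By linearity: E[X] = 300 · (1/2) = C(25, 2) · (1/2) = 300/2 = 150 ≈ 150.000000.

E[X] = 150 = 150.000000.


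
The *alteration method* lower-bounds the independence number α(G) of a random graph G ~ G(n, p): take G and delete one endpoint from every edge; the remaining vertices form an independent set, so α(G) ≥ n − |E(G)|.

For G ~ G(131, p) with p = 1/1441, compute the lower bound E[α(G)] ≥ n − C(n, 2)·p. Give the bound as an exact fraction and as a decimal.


E[|E(G)|] = C(131, 2)·p = 8515 · (1/1441) = 65/11.
E[α(G)] ≥ n − E[|E(G)|] = 131 − 65/11 = 1376/11.
Numerically: ≈ 125.091.
(This is only a lower bound; the true E[α(G)] may be larger.)

E[α(G)] ≥ 1376/11 ≈ 125.091.


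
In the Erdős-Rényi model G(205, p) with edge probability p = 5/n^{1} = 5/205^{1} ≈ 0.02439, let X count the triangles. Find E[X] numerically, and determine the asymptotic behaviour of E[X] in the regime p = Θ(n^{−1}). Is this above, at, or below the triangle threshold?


Number of potential triangles: C(205, 3) = 1414910.
Each occurs with probability p³ ≈ (0.02439)³ ≈ 1.4509366e-05.
By linearity: E[X] = C(205, 3)·p³ ≈ 1414910 · 1.4509366e-05 ≈ 20.52945.
Here α = 1, so p = 5/n is exactly at the triangle threshold p ~ 1/n. Asymptotically E[X] → c³/6 = 5³/6 = 125/6 ≈ 20.83333, a bounded constant. In this regime the triangle count is asymptotically Poisson(c³/6).

E[X] ≈ 20.52945; in regime p = Θ(1/n^{1}) E[X] stays bounded (at the triangle threshold p ~ 1/n).


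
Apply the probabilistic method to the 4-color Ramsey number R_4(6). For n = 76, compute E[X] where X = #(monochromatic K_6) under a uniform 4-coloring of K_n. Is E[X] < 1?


E[X] = C(76, 6) · 4^{1 − 15} = 218618940 · 4^{−14} = 218618940/268435456.
As a reduced fraction: E[X] = 54654735/67108864 ≈ 0.814.
Is E[X] < 1? YES.
Since E[X] < 1, there exists a 4-coloring of K_{76} with no monochromatic K_6; hence R_4(6) > 76.

E[X] = 54654735/67108864 ≈ 0.814; E[X] < 1, so R_4(6) > 76.


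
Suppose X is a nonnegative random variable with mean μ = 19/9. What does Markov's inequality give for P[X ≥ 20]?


μ = E[X] = 19/9, a = 20.
Markov: P[X ≥ 20] ≤ μ/a = (19/9)/20 = 19/180.
Numerically: ≈ 0.10556.
(Since a = 20 > μ = 2.11111, the bound 19/180 is < 1 and informative.)

P[X ≥ 20] ≤ 19/180 ≈ 0.10556.


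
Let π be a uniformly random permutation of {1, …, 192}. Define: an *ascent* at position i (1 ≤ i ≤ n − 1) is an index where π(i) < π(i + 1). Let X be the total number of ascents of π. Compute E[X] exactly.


Write X = Σ X_I over i = 1, …, 191, with X_I the indicator of one ascent.
There are 191 indicators.
For each fixed i, the pair (π(i), π(i+1)) is a uniformly random ordered pair of distinct values from {1, …, 192}; by symmetry P[π(i) < π(i+1)] = 1/2.
By linearity: E[X] = 191 · (1/2) = (192 − 1) · (1/2) = 191/2 ≈ 95.5000.

E[X] = 191/2 = 95.5000.


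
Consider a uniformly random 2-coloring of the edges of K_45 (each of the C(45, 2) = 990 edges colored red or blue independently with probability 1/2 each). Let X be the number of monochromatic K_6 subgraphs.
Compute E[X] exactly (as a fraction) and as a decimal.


Let X = Σ_S X_S over the C(45, 6) = 8145060 subsets S of size 6, where X_S = 1 if the K_6 on S is monochromatic.
For a fixed S, the K_6 on S has C(6, 2) = 15 edges. P[all 15 edges red] = (1/2)^15, and likewise for blue, so P[monochromatic] = 2·(1/2)^15 = 2^{1 − 15} = 1/16384.
Summing: E[X] = C(45, 6) · 2^{1 − 15} = 8145060 · 1/16384 = 2036265/4096.
Numerically: E[X] ≈ 497.135010.

E[X] = C(45,6)·2^(1−C(6,2)) = 2036265/4096 ≈ 497.135010.


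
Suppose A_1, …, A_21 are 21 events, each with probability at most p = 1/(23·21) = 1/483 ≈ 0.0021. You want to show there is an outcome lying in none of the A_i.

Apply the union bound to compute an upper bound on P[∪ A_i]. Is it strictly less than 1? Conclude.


Union bound: P[∪_{i=1}^{21} A_i] ≤ Σ_i P[A_i] ≤ 21·p = 21·(1/483) = 1/23.
Numerically: 1/23 ≈ 0.0435.
Is 1/23 < 1? YES.
Since P[∪ A_i] ≤ 1/23 < 1, the complement has P[∩ A_i^c] ≥ 1 − 1/23 = 22/23 > 0, so some outcome avoids every A_i.

21·p = 1/23 ≈ 0.0435; existence CERTIFIED by the union bound.


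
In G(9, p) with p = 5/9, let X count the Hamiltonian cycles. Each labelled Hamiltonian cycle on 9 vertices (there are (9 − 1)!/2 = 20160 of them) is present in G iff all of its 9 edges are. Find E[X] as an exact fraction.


K_9 has (9 − 1)!/2 = 20160 labelled Hamiltonian cycles.
For each such Hamiltonian cycle H, let X_H = 1 if all 9 edges of H are present in G. Then P[X_H = 1] = p^{9} = (5/9)^{9} = 1953125/387420489.
Summing the indicators: E[X] = Σ_H E[X_H] = 20160 · p^{9} = 20160 · 1953125/387420489 = 4375000000/43046721.
Numerically: E[X] ≈ 101.6.

E[X] = 20160 · (5/9)^{9} = 4375000000/43046721 ≈ 101.6.


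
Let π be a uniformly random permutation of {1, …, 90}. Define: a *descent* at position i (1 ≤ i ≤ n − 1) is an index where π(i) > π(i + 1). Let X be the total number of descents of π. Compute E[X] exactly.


Write X = Σ X_I over i = 1, …, 89, with X_I the indicator of one descent.
There are 89 indicators.
For each fixed i, the pair (π(i), π(i+1)) is a uniformly random ordered pair of distinct values from {1, …, 90}; by symmetry P[π(i) > π(i+1)] = 1/2.
By linearity: E[X] = 89 · (1/2) = (90 − 1) · (1/2) = 89/2 ≈ 44.500000.

E[X] = 89/2 = 44.500000.


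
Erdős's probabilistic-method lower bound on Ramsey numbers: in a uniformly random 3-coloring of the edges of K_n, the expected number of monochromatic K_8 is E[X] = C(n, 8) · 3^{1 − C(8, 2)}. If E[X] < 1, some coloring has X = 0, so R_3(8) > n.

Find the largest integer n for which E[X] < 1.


We need C(n, 8) · 3^{1 − 28} < 1, i.e. C(n, 8) < 3^{28 − 1} = 7625597484987.
Check values of n near the boundary:
  n = 154: C(154, 8) = 6521818990995; 6521818990995 < 7625597484987? YES
  n = 155: C(155, 8) = 6876747915675; 6876747915675 < 7625597484987? YES
  n = 156: C(156, 8) = 7248464019225; 7248464019225 < 7625597484987? YES
  n = 157: C(157, 8) = 7637643295425; 7637643295425 < 7625597484987? NO
  n = 158: C(158, 8) = 8044984271181; 8044984271181 < 7625597484987? NO
The largest n with C(n, 8) < 7625597484987 is n = 156 (where E[X] = 805384891025/847288609443 ≈ 0.950544). Hence R_3(8) > 156, i.e. R_3(8) ≥ 157.

Largest n = 156; hence R_3(8) > 156.


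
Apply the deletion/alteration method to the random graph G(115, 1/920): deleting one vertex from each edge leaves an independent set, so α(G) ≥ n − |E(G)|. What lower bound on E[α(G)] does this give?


E[|E(G)|] = C(115, 2)·p = 6555 · (1/920) = 57/8.
E[α(G)] ≥ n − E[|E(G)|] = 115 − 57/8 = 863/8.
Numerically: ≈ 107.875.
(This is only a lower bound; the true E[α(G)] may be larger.)

E[α(G)] ≥ 863/8 ≈ 107.875.


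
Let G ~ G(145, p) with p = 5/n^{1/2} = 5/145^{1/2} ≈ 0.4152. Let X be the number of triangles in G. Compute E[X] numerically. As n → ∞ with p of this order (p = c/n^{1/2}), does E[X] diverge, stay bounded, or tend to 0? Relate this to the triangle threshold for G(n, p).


Number of potential triangles: C(145, 3) = 497640.
Each occurs with probability p³ ≈ (0.4152)³ ≈ 7.159093e-02.
By linearity: E[X] = C(145, 3)·p³ ≈ 497640 · 7.159093e-02 ≈ 35626.5109.
Since α = 1/2 < 1, p = c/n^{1/2} ≫ 1/n is above the triangle threshold p ~ 1/n. Asymptotically E[X] ~ (c³/6)·n^{3(1−α)} = (5³/6)·n^{1.5} → ∞; triangles are abundant w.h.p.

E[X] ≈ 35626.5109; in regime p = Θ(1/n^{1/2}) E[X] diverges (above the triangle threshold p ~ 1/n).


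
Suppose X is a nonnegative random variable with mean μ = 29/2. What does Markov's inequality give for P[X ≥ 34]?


μ = E[X] = 29/2, a = 34.
Markov: P[X ≥ 34] ≤ μ/a = (29/2)/34 = 29/68.
Numerically: ≈ 0.4265.
(Since a = 34 > μ = 14.5000, the bound 29/68 is < 1 and informative.)

P[X ≥ 34] ≤ 29/68 ≈ 0.4265.


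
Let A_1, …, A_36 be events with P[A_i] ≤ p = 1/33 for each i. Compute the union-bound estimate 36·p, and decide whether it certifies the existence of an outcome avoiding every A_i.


Union bound: P[∪_{i=1}^{36} A_i] ≤ Σ_i P[A_i] ≤ 36·p = 36·(1/33) = 12/11.
Numerically: 12/11 ≈ 1.0909.
Is 12/11 < 1? NO.
Since the bound 12/11 is ≥ 1, the union bound is uninformative here; it does NOT by itself certify existence.

36·p = 12/11 ≈ 1.0909; existence NOT certified by the union bound.


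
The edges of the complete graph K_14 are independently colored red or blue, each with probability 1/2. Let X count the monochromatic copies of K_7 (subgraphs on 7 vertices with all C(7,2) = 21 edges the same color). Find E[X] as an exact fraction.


Let X = Σ_S X_S over the C(14, 7) = 3432 subsets S of size 7, where X_S = 1 if the K_7 on S is monochromatic.
For a fixed S, the K_7 on S has C(7, 2) = 21 edges. P[all 21 edges red] = (1/2)^21, and likewise for blue, so P[monochromatic] = 2·(1/2)^21 = 2^{1 − 21} = 1/1048576.
Summing: E[X] = C(14, 7) · 2^{1 − 21} = 3432 · 1/1048576 = 429/131072.
Numerically: E[X] ≈ 0.003.

E[X] = C(14,7)·2^(1−C(7,2)) = 429/131072 ≈ 0.003.


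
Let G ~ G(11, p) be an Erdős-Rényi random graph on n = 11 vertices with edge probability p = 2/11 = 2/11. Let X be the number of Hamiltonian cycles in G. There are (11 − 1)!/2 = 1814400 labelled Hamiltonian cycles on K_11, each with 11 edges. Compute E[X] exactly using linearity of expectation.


K_11 has (11 − 1)!/2 = 1814400 labelled Hamiltonian cycles.
For each such Hamiltonian cycle H, let X_H = 1 if all 11 edges of H are present in G. Then P[X_H = 1] = p^{11} = (2/11)^{11} = 2048/285311670611.
Summing the indicators: E[X] = Σ_H E[X_H] = 1814400 · p^{11} = 1814400 · 2048/285311670611 = 3715891200/285311670611.
Numerically: E[X] ≈ 0.013024.

E[X] = 1814400 · (2/11)^{11} = 3715891200/285311670611 ≈ 0.013024.


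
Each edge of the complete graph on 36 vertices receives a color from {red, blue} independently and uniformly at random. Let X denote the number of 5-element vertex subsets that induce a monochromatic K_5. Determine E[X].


Let X = Σ_S X_S over the C(36, 5) = 376992 subsets S of size 5, where X_S = 1 if the K_5 on S is monochromatic.
For a fixed S, the K_5 on S has C(5, 2) = 10 edges. P[all 10 edges red] = (1/2)^10, and likewise for blue, so P[monochromatic] = 2·(1/2)^10 = 2^{1 − 10} = 1/512.
By linearity: E[X] = C(36, 5) · 2^{1 − 10} = 376992 · 1/512 = 11781/16.
Numerically: E[X] ≈ 736.312500.

E[X] = C(36,5)·2^(1−C(5,2)) = 11781/16 ≈ 736.312500.


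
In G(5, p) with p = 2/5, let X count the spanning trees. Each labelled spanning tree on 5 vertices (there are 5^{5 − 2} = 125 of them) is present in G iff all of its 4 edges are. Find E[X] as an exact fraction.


K_5 has 5^{5 − 2} = 125 labelled spanning trees.
For each such spanning tree H, let X_H = 1 if all 4 edges of H are present in G. Then P[X_H = 1] = p^{4} = (2/5)^{4} = 16/625.
By linearity of expectation: E[X] = Σ_H E[X_H] = 125 · p^{4} = 125 · 16/625 = 16/5.
Numerically: E[X] ≈ 3.2.

E[X] = 125 · (2/5)^{4} = 16/5 ≈ 3.2.


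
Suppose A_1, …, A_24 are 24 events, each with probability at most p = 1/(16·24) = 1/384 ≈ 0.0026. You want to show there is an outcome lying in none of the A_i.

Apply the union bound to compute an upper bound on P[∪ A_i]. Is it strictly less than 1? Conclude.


Union bound: P[∪_{i=1}^{24} A_i] ≤ Σ_i P[A_i] ≤ 24·p = 24·(1/384) = 1/16.
Numerically: 1/16 ≈ 0.0625.
Is 1/16 < 1? YES.
Since P[∪ A_i] ≤ 1/16 < 1, the complement has P[∩ A_i^c] ≥ 1 − 1/16 = 15/16 > 0, so some outcome avoids every A_i.

24·p = 1/16 ≈ 0.0625; existence CERTIFIED by the union bound.


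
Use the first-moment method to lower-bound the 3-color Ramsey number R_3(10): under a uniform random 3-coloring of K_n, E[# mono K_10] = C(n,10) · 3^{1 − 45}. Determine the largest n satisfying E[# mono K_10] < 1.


We need C(n, 10) · 3^{1 − 45} < 1, i.e. C(n, 10) < 3^{45 − 1} = 984770902183611232881.
Check values of n near the boundary:
  n = 572: C(572, 10) = 954640815642161682606; 954640815642161682606 < 984770902183611232881? YES
  n = 573: C(573, 10) = 971597135635805762226; 971597135635805762226 < 984770902183611232881? YES
  n = 574: C(574, 10) = 988824035203816502691; 988824035203816502691 < 984770902183611232881? NO
  n = 575: C(575, 10) = 1006325345561406175305; 1006325345561406175305 < 984770902183611232881? NO
  n = 576: C(576, 10) = 1024104945306307344480; 1024104945306307344480 < 984770902183611232881? NO
The largest n with C(n, 10) < 984770902183611232881 is n = 573 (where E[X] = 35985079097622435638/36472996377170786403 ≈ 0.98662). Hence R_3(10) > 573, i.e. R_3(10) ≥ 574.

Largest n = 573; hence R_3(10) > 573.


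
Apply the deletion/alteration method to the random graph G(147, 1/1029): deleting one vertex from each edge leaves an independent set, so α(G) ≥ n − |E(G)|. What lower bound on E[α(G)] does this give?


E[|E(G)|] = C(147, 2)·p = 10731 · (1/1029) = 73/7.
E[α(G)] ≥ n − E[|E(G)|] = 147 − 73/7 = 956/7.
Numerically: ≈ 136.571429.
(This is only a lower bound; the true E[α(G)] may be larger.)

E[α(G)] ≥ 956/7 ≈ 136.571429.


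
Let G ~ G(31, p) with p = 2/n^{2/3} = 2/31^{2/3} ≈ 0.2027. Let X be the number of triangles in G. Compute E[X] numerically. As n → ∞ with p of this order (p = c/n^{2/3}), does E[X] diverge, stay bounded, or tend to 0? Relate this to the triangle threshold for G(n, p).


Number of potential triangles: C(31, 3) = 4495.
Each occurs with probability p³ ≈ (0.2027)³ ≈ 8.324662e-03.
By linearity: E[X] = C(31, 3)·p³ ≈ 4495 · 8.324662e-03 ≈ 37.4194.
Since α = 2/3 < 1, p = c/n^{2/3} ≫ 1/n is above the triangle threshold p ~ 1/n. Asymptotically E[X] ~ (c³/6)·n^{3(1−α)} = (2³/6)·n^{1} → ∞; triangles are abundant w.h.p.

E[X] ≈ 37.4194; in regime p = Θ(1/n^{2/3}) E[X] diverges (above the triangle threshold p ~ 1/n).


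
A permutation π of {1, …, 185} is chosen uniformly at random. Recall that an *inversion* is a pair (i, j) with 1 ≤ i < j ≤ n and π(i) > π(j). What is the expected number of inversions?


Write X = Σ X_I over the C(185, 2) = 17020 pairs i < j, with X_I the indicator of one inversion.
There are 17020 indicators.
For each fixed pair i < j, the values π(i) and π(j) are two distinct elements of {1, …, 185} in uniformly random order; by symmetry P[π(i) > π(j)] = 1/2.
By linearity: E[X] = 17020 · (1/2) = C(185, 2) · (1/2) = 17020/2 = 8510 ≈ 8510.00000.

E[X] = 8510 = 8510.00000.


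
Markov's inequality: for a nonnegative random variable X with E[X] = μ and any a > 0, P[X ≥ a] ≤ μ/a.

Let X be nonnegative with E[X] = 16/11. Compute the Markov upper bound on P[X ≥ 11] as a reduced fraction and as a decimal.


μ = E[X] = 16/11, a = 11.
Markov: P[X ≥ 11] ≤ μ/a = (16/11)/11 = 16/121.
Numerically: ≈ 0.1322.
(Since a = 11 > μ = 1.4545, the bound 16/121 is < 1 and informative.)

P[X ≥ 11] ≤ 16/121 ≈ 0.1322.


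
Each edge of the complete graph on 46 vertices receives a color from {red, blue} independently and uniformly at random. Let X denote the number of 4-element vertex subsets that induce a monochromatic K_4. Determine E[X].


Let X = Σ_S X_S over the C(46, 4) = 163185 subsets S of size 4, where X_S = 1 if the K_4 on S is monochromatic.
For a fixed S, the K_4 on S has C(4, 2) = 6 edges. P[all 6 edges red] = (1/2)^6, and likewise for blue, so P[monochromatic] = 2·(1/2)^6 = 2^{1 − 6} = 1/32.
By linearity of expectation: E[X] = C(46, 4) · 2^{1 − 6} = 163185 · 1/32 = 163185/32.
Numerically: E[X] ≈ 5099.53125.

E[X] = C(46,4)·2^(1−C(4,2)) = 163185/32 ≈ 5099.53125.


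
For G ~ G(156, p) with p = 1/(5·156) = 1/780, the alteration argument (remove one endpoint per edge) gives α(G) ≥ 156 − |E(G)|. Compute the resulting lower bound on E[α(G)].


E[|E(G)|] = C(156, 2)·p = 12090 · (1/780) = 31/2.
E[α(G)] ≥ n − E[|E(G)|] = 156 − 31/2 = 281/2.
Numerically: ≈ 140.500.
(This is only a lower bound; the true E[α(G)] may be larger.)

E[α(G)] ≥ 281/2 ≈ 140.500.


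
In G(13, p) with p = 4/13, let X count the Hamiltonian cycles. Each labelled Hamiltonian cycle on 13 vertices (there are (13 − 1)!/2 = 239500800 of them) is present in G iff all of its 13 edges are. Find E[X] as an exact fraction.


K_13 has (13 − 1)!/2 = 239500800 labelled Hamiltonian cycles.
For each such Hamiltonian cycle H, let X_H = 1 if all 13 edges of H are present in G. Then P[X_H = 1] = p^{13} = (4/13)^{13} = 67108864/302875106592253.
By linearity of expectation: E[X] = Σ_H E[X_H] = 239500800 · p^{13} = 239500800 · 67108864/302875106592253 = 16072626615091200/302875106592253.
Numerically: E[X] ≈ 53.0668.

E[X] = 239500800 · (4/13)^{13} = 16072626615091200/302875106592253 ≈ 53.0668.


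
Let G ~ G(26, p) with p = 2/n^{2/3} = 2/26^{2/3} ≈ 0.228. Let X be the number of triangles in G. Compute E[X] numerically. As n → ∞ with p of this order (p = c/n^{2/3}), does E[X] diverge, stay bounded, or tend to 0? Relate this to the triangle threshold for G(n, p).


Number of potential triangles: C(26, 3) = 2600.
Each occurs with probability p³ ≈ (0.228)³ ≈ 1.18343e-02.
By linearity: E[X] = C(26, 3)·p³ ≈ 2600 · 1.18343e-02 ≈ 30.769.
Since α = 2/3 < 1, p = c/n^{2/3} ≫ 1/n is above the triangle threshold p ~ 1/n. Asymptotically E[X] ~ (c³/6)·n^{3(1−α)} = (2³/6)·n^{1} → ∞; triangles are abundant w.h.p.

E[X] ≈ 30.769; in regime p = Θ(1/n^{2/3}) E[X] diverges (above the triangle threshold p ~ 1/n).


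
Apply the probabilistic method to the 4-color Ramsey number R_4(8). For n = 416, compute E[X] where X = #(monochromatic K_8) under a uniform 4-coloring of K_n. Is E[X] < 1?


E[X] = C(416, 8) · 4^{1 − 28} = 20788229335792620 · 4^{−27} = 20788229335792620/18014398509481984.
As a reduced fraction: E[X] = 5197057333948155/4503599627370496 ≈ 1.1539785.
Is E[X] < 1? NO.
Since E[X] ≥ 1, the first-moment bound is inconclusive at n = 416; it does NOT by itself certify R_4(8) > 416.

E[X] = 5197057333948155/4503599627370496 ≈ 1.1539785; E[X] ≥ 1; first-moment method inconclusive here.


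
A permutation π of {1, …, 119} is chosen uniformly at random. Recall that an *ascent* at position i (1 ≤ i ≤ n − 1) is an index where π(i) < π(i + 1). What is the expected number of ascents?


Write X = Σ X_I over i = 1, …, 118, with X_I the indicator of one ascent.
There are 118 indicators.
For each fixed i, the pair (π(i), π(i+1)) is a uniformly random ordered pair of distinct values from {1, …, 119}; by symmetry P[π(i) < π(i+1)] = 1/2.
By linearity: E[X] = 118 · (1/2) = (119 − 1) · (1/2) = 59 ≈ 59.0000.

E[X] = 59 = 59.0000.


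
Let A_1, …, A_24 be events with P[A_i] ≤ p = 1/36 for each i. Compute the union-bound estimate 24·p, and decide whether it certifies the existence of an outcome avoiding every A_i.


Union bound: P[∪_{i=1}^{24} A_i] ≤ Σ_i P[A_i] ≤ 24·p = 24·(1/36) = 2/3.
Numerically: 2/3 ≈ 0.666667.
Is 2/3 < 1? YES.
Since P[∪ A_i] ≤ 2/3 < 1, the complement has P[∩ A_i^c] ≥ 1 − 2/3 = 1/3 > 0, so some outcome avoids every A_i.

24·p = 2/3 ≈ 0.666667; existence CERTIFIED by the union bound.


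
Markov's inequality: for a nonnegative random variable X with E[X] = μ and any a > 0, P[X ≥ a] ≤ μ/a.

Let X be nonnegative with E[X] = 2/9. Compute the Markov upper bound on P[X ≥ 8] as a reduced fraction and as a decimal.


μ = E[X] = 2/9, a = 8.
Markov: P[X ≥ 8] ≤ μ/a = (2/9)/8 = 1/36.
Numerically: ≈ 0.028.
(Since a = 8 > μ = 0.222, the bound 1/36 is < 1 and informative.)

P[X ≥ 8] ≤ 1/36 ≈ 0.028.


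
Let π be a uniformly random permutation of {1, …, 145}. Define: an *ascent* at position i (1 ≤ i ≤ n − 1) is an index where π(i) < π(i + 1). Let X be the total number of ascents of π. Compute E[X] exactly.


Write X = Σ X_I over i = 1, …, 144, with X_I the indicator of one ascent.
There are 144 indicators.
For each fixed i, the pair (π(i), π(i+1)) is a uniformly random ordered pair of distinct values from {1, …, 145}; by symmetry P[π(i) < π(i+1)] = 1/2.
By linearity: E[X] = 144 · (1/2) = (145 − 1) · (1/2) = 72 ≈ 72.0000.

E[X] = 72 = 72.0000.


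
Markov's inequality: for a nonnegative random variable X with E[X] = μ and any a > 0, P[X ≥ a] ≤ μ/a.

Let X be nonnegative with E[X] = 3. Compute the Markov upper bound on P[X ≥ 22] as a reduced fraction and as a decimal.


μ = E[X] = 3, a = 22.
Markov: P[X ≥ 22] ≤ μ/a = (3)/22 = 3/22.
Numerically: ≈ 0.136364.
(Since a = 22 > μ = 3.000000, the bound 3/22 is < 1 and informative.)

P[X ≥ 22] ≤ 3/22 ≈ 0.136364.


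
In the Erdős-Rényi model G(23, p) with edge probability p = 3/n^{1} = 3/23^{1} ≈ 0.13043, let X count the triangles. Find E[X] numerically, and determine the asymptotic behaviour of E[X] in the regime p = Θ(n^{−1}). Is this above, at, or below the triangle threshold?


Number of potential triangles: C(23, 3) = 1771.
Each occurs with probability p³ ≈ (0.13043)³ ≈ 2.2191173e-03.
By linearity: E[X] = C(23, 3)·p³ ≈ 1771 · 2.2191173e-03 ≈ 3.93006.
Here α = 1, so p = 3/n is exactly at the triangle threshold p ~ 1/n. Asymptotically E[X] → c³/6 = 3³/6 = 9/2 ≈ 4.50000, a bounded constant. In this regime the triangle count is asymptotically Poisson(c³/6).

E[X] ≈ 3.93006; in regime p = Θ(1/n^{1}) E[X] stays bounded (at the triangle threshold p ~ 1/n).


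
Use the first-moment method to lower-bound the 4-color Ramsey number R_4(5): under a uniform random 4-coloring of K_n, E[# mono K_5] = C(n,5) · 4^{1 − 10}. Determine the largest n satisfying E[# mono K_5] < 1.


We need C(n, 5) · 4^{1 − 10} < 1, i.e. C(n, 5) < 4^{10 − 1} = 262144.
Check values of n near the boundary:
  n = 32: C(32, 5) = 201376; 201376 < 262144? YES
  n = 33: C(33, 5) = 237336; 237336 < 262144? YES
  n = 34: C(34, 5) = 278256; 278256 < 262144? NO
  n = 35: C(35, 5) = 324632; 324632 < 262144? NO
The largest n with C(n, 5) < 262144 is n = 33 (where E[X] = 29667/32768 ≈ 0.905365). Hence R_4(5) > 33, i.e. R_4(5) ≥ 34.

Largest n = 33; hence R_4(5) > 33.


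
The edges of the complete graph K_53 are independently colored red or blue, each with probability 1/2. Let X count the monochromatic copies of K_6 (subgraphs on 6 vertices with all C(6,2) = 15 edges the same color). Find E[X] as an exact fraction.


Let X = Σ_S X_S over the C(53, 6) = 22957480 subsets S of size 6, where X_S = 1 if the K_6 on S is monochromatic.
For a fixed S, the K_6 on S has C(6, 2) = 15 edges. P[all 15 edges red] = (1/2)^15, and likewise for blue, so P[monochromatic] = 2·(1/2)^15 = 2^{1 − 15} = 1/16384.
By linearity of expectation: E[X] = C(53, 6) · 2^{1 − 15} = 22957480 · 1/16384 = 2869685/2048.
Numerically: E[X] ≈ 1401.213379.

E[X] = C(53,6)·2^(1−C(6,2)) = 2869685/2048 ≈ 1401.213379.


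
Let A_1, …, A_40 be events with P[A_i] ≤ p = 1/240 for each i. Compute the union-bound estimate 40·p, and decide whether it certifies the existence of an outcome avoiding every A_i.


Union bound: P[∪_{i=1}^{40} A_i] ≤ Σ_i P[A_i] ≤ 40·p = 40·(1/240) = 1/6.
Numerically: 1/6 ≈ 0.1666667.
Is 1/6 < 1? YES.
Since P[∪ A_i] ≤ 1/6 < 1, the complement has P[∩ A_i^c] ≥ 1 − 1/6 = 5/6 > 0, so some outcome avoids every A_i.

40·p = 1/6 ≈ 0.1666667; existence CERTIFIED by the union bound.


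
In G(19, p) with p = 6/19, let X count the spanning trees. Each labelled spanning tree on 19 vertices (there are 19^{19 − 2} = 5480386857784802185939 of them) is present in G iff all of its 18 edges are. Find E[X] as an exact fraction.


K_19 has 19^{19 − 2} = 5480386857784802185939 labelled spanning trees.
For each such spanning tree H, let X_H = 1 if all 18 edges of H are present in G. Then P[X_H = 1] = p^{18} = (6/19)^{18} = 101559956668416/104127350297911241532841.
Summing the indicators: E[X] = Σ_H E[X_H] = 5480386857784802185939 · p^{18} = 5480386857784802185939 · 101559956668416/104127350297911241532841 = 101559956668416/19.
Numerically: E[X] ≈ 5.34526e+12.

E[X] = 5480386857784802185939 · (6/19)^{18} = 101559956668416/19 ≈ 5.34526e+12.


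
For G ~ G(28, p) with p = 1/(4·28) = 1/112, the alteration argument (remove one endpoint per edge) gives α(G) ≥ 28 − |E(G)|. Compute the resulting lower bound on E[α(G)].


E[|E(G)|] = C(28, 2)·p = 378 · (1/112) = 27/8.
E[α(G)] ≥ n − E[|E(G)|] = 28 − 27/8 = 197/8.
Numerically: ≈ 24.625.
(This is only a lower bound; the true E[α(G)] may be larger.)

E[α(G)] ≥ 197/8 ≈ 24.625.


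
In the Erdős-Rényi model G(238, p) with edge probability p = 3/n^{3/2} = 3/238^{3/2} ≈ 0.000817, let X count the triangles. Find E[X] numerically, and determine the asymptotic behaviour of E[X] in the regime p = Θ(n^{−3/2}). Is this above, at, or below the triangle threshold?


Number of potential triangles: C(238, 3) = 2218636.
Each occurs with probability p³ ≈ (0.000817)³ ≈ 5.45466e-10.
By linearity: E[X] = C(238, 3)·p³ ≈ 2218636 · 5.45466e-10 ≈ 0.001.
Since α = 3/2 > 1, p = c/n^{3/2} = o(1/n) is below the triangle threshold p ~ 1/n. Asymptotically E[X] ~ (c³/6)·n^{3(1−α)} = (3³/6)·n^{-1.5} → 0, so by Markov's inequality G has no triangles w.h.p.

E[X] ≈ 0.001; in regime p = Θ(1/n^{3/2}) E[X] tends to 0 (below the triangle threshold p ~ 1/n).


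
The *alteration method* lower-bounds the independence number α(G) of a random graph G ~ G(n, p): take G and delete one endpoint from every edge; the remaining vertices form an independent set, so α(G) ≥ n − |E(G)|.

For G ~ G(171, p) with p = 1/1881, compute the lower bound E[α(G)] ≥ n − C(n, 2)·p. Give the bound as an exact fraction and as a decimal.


E[|E(G)|] = C(171, 2)·p = 14535 · (1/1881) = 85/11.
E[α(G)] ≥ n − E[|E(G)|] = 171 − 85/11 = 1796/11.
Numerically: ≈ 163.273.
(This is only a lower bound; the true E[α(G)] may be larger.)

E[α(G)] ≥ 1796/11 ≈ 163.273.


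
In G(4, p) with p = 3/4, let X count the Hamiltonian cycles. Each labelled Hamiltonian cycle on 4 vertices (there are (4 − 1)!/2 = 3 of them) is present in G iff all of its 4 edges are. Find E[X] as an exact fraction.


K_4 has (4 − 1)!/2 = 3 labelled Hamiltonian cycles.
For each such Hamiltonian cycle H, let X_H = 1 if all 4 edges of H are present in G. Then P[X_H = 1] = p^{4} = (3/4)^{4} = 81/256.
Summing the indicators: E[X] = Σ_H E[X_H] = 3 · p^{4} = 3 · 81/256 = 243/256.
Numerically: E[X] ≈ 0.9492.

E[X] = 3 · (3/4)^{4} = 243/256 ≈ 0.9492.


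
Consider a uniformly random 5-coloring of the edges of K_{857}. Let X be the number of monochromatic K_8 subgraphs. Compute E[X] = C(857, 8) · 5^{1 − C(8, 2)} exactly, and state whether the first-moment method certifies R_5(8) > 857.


E[X] = C(857, 8) · 5^{1 − 28} = 6983854138365964575 · 5^{−27} = 6983854138365964575/7450580596923828125.
As a reduced fraction: E[X] = 279354165534638583/298023223876953125 ≈ 0.937.
Is E[X] < 1? YES.
Since E[X] < 1, there exists a 5-coloring of K_{857} with no monochromatic K_8; hence R_5(8) > 857.

E[X] = 279354165534638583/298023223876953125 ≈ 0.937; E[X] < 1, so R_5(8) > 857.


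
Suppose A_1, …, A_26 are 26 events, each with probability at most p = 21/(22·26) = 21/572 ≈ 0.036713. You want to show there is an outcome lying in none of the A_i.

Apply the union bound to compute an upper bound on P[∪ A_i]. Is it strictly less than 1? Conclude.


Union bound: P[∪_{i=1}^{26} A_i] ≤ Σ_i P[A_i] ≤ 26·p = 26·(21/572) = 21/22.
Numerically: 21/22 ≈ 0.954545.
Is 21/22 < 1? YES.
Since P[∪ A_i] ≤ 21/22 < 1, the complement has P[∩ A_i^c] ≥ 1 − 21/22 = 1/22 > 0, so some outcome avoids every A_i.

26·p = 21/22 ≈ 0.954545; existence CERTIFIED by the union bound.


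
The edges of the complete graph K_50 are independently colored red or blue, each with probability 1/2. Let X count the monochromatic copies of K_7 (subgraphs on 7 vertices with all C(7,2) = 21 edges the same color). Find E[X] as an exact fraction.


Let X = Σ_S X_S over the C(50, 7) = 99884400 subsets S of size 7, where X_S = 1 if the K_7 on S is monochromatic.
For a fixed S, the K_7 on S has C(7, 2) = 21 edges. P[all 21 edges red] = (1/2)^21, and likewise for blue, so P[monochromatic] = 2·(1/2)^21 = 2^{1 − 21} = 1/1048576.
By linearity of expectation: E[X] = C(50, 7) · 2^{1 − 21} = 99884400 · 1/1048576 = 6242775/65536.
Numerically: E[X] ≈ 95.257187.

E[X] = C(50,7)·2^(1−C(7,2)) = 6242775/65536 ≈ 95.257187.


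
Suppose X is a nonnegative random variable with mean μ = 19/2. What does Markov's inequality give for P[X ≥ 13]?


μ = E[X] = 19/2, a = 13.
Markov: P[X ≥ 13] ≤ μ/a = (19/2)/13 = 19/26.
Numerically: ≈ 0.730769.
(Since a = 13 > μ = 9.500000, the bound 19/26 is < 1 and informative.)

P[X ≥ 13] ≤ 19/26 ≈ 0.730769.


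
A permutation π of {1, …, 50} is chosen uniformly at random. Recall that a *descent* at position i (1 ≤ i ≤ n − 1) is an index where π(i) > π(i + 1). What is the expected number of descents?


Write X = Σ X_I over i = 1, …, 49, with X_I the indicator of one descent.
There are 49 indicators.
For each fixed i, the pair (π(i), π(i+1)) is a uniformly random ordered pair of distinct values from {1, …, 50}; by symmetry P[π(i) > π(i+1)] = 1/2.
By linearity: E[X] = 49 · (1/2) = (50 − 1) · (1/2) = 49/2 ≈ 24.500.

E[X] = 49/2 = 24.500.


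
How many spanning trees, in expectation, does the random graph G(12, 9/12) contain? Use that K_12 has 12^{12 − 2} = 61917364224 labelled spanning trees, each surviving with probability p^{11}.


K_12 has 12^{12 − 2} = 61917364224 labelled spanning trees.
For each such spanning tree H, let X_H = 1 if all 11 edges of H are present in G. Then P[X_H = 1] = p^{11} = (3/4)^{11} = 177147/4194304.
By linearity of expectation: E[X] = Σ_H E[X_H] = 61917364224 · p^{11} = 61917364224 · 177147/4194304 = 10460353203/4.
Numerically: E[X] ≈ 2.6151e+09.

E[X] = 61917364224 · (3/4)^{11} = 10460353203/4 ≈ 2.6151e+09.


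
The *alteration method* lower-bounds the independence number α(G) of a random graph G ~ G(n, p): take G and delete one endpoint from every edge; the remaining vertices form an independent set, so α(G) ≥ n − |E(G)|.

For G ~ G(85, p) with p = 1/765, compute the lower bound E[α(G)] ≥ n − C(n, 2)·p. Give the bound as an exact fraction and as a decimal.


E[|E(G)|] = C(85, 2)·p = 3570 · (1/765) = 14/3.
E[α(G)] ≥ n − E[|E(G)|] = 85 − 14/3 = 241/3.
Numerically: ≈ 80.333333.
(This is only a lower bound; the true E[α(G)] may be larger.)

E[α(G)] ≥ 241/3 ≈ 80.333333.


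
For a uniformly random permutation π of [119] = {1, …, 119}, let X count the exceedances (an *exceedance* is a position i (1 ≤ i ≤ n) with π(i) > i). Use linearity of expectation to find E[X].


Write X = Σ_{i=1}^{119} X_i, where X_i = 1_{π(i) > i}.
For each fixed i, π(i) is uniform over {1, …, 119} (marginal of a uniform permutation), so P[π(i) > i] = (n − i)/n. Summing: Σ_{i=1}^{119} (n − i)/n = (0 + 1 + … + 118)/119 = 119(119 − 1)/(2·119) = (119 − 1)/2.
Hence E[X] = Σ_{i=1}^{119} (119 − i)/119 = 59 ≈ 59.000000.

E[X] = 59 = 59.000000.


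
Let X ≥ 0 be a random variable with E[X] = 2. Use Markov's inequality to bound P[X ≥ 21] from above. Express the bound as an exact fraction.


μ = E[X] = 2, a = 21.
Markov: P[X ≥ 21] ≤ μ/a = (2)/21 = 2/21.
Numerically: ≈ 0.0952.
(Since a = 21 > μ = 2.0000, the bound 2/21 is < 1 and informative.)

P[X ≥ 21] ≤ 2/21 ≈ 0.0952.


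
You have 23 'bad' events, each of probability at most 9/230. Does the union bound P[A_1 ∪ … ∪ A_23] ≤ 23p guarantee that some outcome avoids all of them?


Union bound: P[∪_{i=1}^{23} A_i] ≤ Σ_i P[A_i] ≤ 23·p = 23·(9/230) = 9/10.
Numerically: 9/10 ≈ 0.9000.
Is 9/10 < 1? YES.
Since P[∪ A_i] ≤ 9/10 < 1, the complement has P[∩ A_i^c] ≥ 1 − 9/10 = 1/10 > 0, so some outcome avoids every A_i.

23·p = 9/10 ≈ 0.9000; existence CERTIFIED by the union bound.


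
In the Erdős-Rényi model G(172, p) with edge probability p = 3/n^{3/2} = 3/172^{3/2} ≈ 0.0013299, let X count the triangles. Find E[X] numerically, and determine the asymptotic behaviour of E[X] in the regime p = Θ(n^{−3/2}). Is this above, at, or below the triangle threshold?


Number of potential triangles: C(172, 3) = 833340.
Each occurs with probability p³ ≈ (0.0013299)³ ≈ 2.3522623e-09.
By linearity: E[X] = C(172, 3)·p³ ≈ 833340 · 2.3522623e-09 ≈ 0.00196.
Since α = 3/2 > 1, p = c/n^{3/2} = o(1/n) is below the triangle threshold p ~ 1/n. Asymptotically E[X] ~ (c³/6)·n^{3(1−α)} = (3³/6)·n^{-1.5} → 0, so by Markov's inequality G has no triangles w.h.p.

E[X] ≈ 0.00196; in regime p = Θ(1/n^{3/2}) E[X] tends to 0 (below the triangle threshold p ~ 1/n).


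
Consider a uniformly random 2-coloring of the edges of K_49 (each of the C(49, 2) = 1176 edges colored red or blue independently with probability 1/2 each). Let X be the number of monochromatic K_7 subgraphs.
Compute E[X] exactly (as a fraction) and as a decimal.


Let X = Σ_S X_S over the C(49, 7) = 85900584 subsets S of size 7, where X_S = 1 if the K_7 on S is monochromatic.
For a fixed S, the K_7 on S has C(7, 2) = 21 edges. P[all 21 edges red] = (1/2)^21, and likewise for blue, so P[monochromatic] = 2·(1/2)^21 = 2^{1 − 21} = 1/1048576.
By linearity: E[X] = C(49, 7) · 2^{1 − 21} = 85900584 · 1/1048576 = 10737573/131072.
Numerically: E[X] ≈ 81.921.

E[X] = C(49,7)·2^(1−C(7,2)) = 10737573/131072 ≈ 81.921.


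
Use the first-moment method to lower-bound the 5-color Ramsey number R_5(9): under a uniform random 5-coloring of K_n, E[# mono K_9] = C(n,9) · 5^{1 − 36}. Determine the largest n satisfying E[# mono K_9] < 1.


We need C(n, 9) · 5^{1 − 36} < 1, i.e. C(n, 9) < 5^{36 − 1} = 2910383045673370361328125.
Check values of n near the boundary:
  n = 2169: C(2169, 9) = 2879753360044504243499683; 2879753360044504243499683 < 2910383045673370361328125? YES
  n = 2170: C(2170, 9) = 2891746779868845075610510; 2891746779868845075610510 < 2910383045673370361328125? YES
  n = 2171: C(2171, 9) = 2903784578674959601827205; 2903784578674959601827205 < 2910383045673370361328125? YES
  n = 2172: C(2172, 9) = 2915866900084148060642020; 2915866900084148060642020 < 2910383045673370361328125? NO
The largest n with C(n, 9) < 2910383045673370361328125 is n = 2171 (where E[X] = 580756915734991920365441/582076609134674072265625 ≈ 0.99773). Hence R_5(9) > 2171, i.e. R_5(9) ≥ 2172.

Largest n = 2171; hence R_5(9) > 2171.


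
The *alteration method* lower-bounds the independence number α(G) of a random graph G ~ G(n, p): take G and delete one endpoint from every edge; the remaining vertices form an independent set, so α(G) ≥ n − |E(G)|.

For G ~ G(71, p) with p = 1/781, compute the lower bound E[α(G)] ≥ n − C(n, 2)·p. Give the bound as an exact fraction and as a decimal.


E[|E(G)|] = C(71, 2)·p = 2485 · (1/781) = 35/11.
E[α(G)] ≥ n − E[|E(G)|] = 71 − 35/11 = 746/11.
Numerically: ≈ 67.818182.
(This is only a lower bound; the true E[α(G)] may be larger.)

E[α(G)] ≥ 746/11 ≈ 67.818182.


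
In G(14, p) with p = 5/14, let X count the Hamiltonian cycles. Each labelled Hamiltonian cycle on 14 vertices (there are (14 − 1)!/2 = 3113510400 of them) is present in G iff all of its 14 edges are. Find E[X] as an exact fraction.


K_14 has (14 − 1)!/2 = 3113510400 labelled Hamiltonian cycles.
For each such Hamiltonian cycle H, let X_H = 1 if all 14 edges of H are present in G. Then P[X_H = 1] = p^{14} = (5/14)^{14} = 6103515625/11112006825558016.
Summing the indicators: E[X] = Σ_H E[X_H] = 3113510400 · p^{14} = 3113510400 · 6103515625/11112006825558016 = 5302276611328125/3100448333024.
Numerically: E[X] ≈ 1710.

E[X] = 3113510400 · (5/14)^{14} = 5302276611328125/3100448333024 ≈ 1710.
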